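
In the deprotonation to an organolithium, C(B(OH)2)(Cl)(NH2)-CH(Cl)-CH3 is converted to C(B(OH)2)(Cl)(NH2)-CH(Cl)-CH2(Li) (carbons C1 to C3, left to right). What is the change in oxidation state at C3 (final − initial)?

0

Before: C3 has 1 bond to C, 3 bonds to H → oxidation state -3.
After: C3 has 1 bond to C, 2 bonds to H, 1 bond to Li → oxidation state -3.
Δ = -3 − (-3) = 0, so no net redox change at C3.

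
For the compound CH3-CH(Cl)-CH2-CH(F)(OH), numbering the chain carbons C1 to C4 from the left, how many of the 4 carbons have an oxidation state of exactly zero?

1

Assign +1 per bond to O/N/halogen, −1 per bond to H or an electropositive element, and 0 per bond to carbon. Tallying each carbon:
C1: 1C, 3H → 0 − 3 = -3
C2: 2C, 1H, 1Cl → 0 − 1 + 1 = 0
C3: 2C, 2H → 0 − 2 = -2
C4: 1C, 1H, 1O, 1F → 0 − 1 + 1 + 1 = +1
1 carbon (C2) meets the condition.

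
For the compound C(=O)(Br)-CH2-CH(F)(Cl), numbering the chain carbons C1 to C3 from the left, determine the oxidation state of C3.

Count +1 for every bond to an atom more electronegative than carbon and −1 for every bond to one less electronegative; C–C bonds are 0.
C3 has one bond to C (0), one bond to H (-1), one bond to F (+1), one bond to Cl (+1).
Oxidation state = 0 − 1 + 1 + 1 = +1.

+1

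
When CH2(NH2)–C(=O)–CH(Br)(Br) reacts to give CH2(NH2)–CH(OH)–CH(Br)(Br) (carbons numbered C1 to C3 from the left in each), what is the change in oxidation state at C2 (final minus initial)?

-2

Before: C2 has 2 bonds to C, 2 bonds to O → oxidation state +2.
After: C2 has 2 bonds to C, 1 bond to H, 1 bond to O → oxidation state 0.
Δ = 0 − (+2) = -2, so this is a reduction at C2.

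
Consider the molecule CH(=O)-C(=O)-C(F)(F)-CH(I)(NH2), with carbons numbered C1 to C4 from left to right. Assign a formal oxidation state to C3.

C3 has one bond to C (0), one bond to C (0), one bond to F (+1), one bond to F (+1).
Oxidation state = 0 + 0 + 1 + 1 = +2.

+2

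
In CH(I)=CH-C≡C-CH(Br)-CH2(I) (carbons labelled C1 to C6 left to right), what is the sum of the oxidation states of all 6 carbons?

-2

Tallying each carbon's bonds:
C1: 2C, 1H, 1I → 0 − 1 + 1 = 0
C2: 3C, 1H → 0 − 1 = -1
C3: 4C → 0 = 0
C4: 4C → 0 = 0
C5: 2C, 1H, 1Br → 0 − 1 + 1 = 0
C6: 1C, 2H, 1I → 0 − 2 + 1 = -1
Sum = 0 − 1 + 0 + 0 + 0 − 1 = -2.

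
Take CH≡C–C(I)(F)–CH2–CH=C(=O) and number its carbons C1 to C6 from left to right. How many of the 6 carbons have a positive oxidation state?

2

Assign +1 per bond to O/N/halogen, −1 per bond to H or an electropositive element, and 0 per bond to carbon. Tallying each carbon:
C1: 3C, 1H → 0 − 1 = -1
C2: 4C → 0 = 0
C3: 2C, 1F, 1I → 0 + 1 + 1 = +2
C4: 2C, 2H → 0 − 2 = -2
C5: 3C, 1H → 0 − 1 = -1
C6: 2C, 2O → 0 + 2 = +2
2 carbons (C3, C6) meet the condition.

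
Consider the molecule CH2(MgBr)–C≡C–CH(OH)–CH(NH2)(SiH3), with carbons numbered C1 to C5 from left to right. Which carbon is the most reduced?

Tallying each carbon's bonds:
C1: 1C, 2H, 1Mg → 0 − 2 − 1 = -3
C2: 4C → 0 = 0
C3: 4C → 0 = 0
C4: 2C, 1H, 1O → 0 − 1 + 1 = 0
C5: 1C, 1H, 1N, 1Si → 0 − 1 + 1 − 1 = -1
The most reduced carbon is C1 at -3.

C1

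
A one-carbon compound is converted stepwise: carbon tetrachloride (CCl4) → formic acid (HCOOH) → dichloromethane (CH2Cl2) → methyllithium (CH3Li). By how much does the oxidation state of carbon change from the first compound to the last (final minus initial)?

-8

Carbon oxidation states along the series — carbon tetrachloride: +4, formic acid: +2, dichloromethane: 0, methyllithium: -4.
Net change = -4 − (+4) = -8.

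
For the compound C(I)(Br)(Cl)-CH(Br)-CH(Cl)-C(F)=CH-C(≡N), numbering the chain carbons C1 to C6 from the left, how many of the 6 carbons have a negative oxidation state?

1

Tallying each carbon's bonds:
C1: 1C, 1Cl, 1Br, 1I → 0 + 1 + 1 + 1 = +3
C2: 2C, 1H, 1Br → 0 − 1 + 1 = 0
C3: 2C, 1H, 1Cl → 0 − 1 + 1 = 0
C4: 3C, 1F → 0 + 1 = +1
C5: 3C, 1H → 0 − 1 = -1
C6: 1C, 3N → 0 + 3 = +3
1 carbon (C5) meets the condition.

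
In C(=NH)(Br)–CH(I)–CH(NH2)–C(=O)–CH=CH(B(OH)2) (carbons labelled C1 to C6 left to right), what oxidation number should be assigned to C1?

+3

C1 has one bond to C (0), a double bond to N (2×+1 = +2), one bond to Br (+1).
Oxidation state = 0 + 2 + 1 = +3.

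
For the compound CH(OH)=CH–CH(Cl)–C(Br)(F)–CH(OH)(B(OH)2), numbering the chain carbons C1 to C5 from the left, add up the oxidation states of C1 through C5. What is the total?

Tallying each carbon's bonds:
C1: 2C, 1H, 1O → 0 − 1 + 1 = 0
C2: 3C, 1H → 0 − 1 = -1
C3: 2C, 1H, 1Cl → 0 − 1 + 1 = 0
C4: 2C, 1F, 1Br → 0 + 1 + 1 = +2
C5: 1C, 1H, 1O, 1B → 0 − 1 + 1 − 1 = -1
Sum = 0 − 1 + 0 + 2 − 1 = 0.

0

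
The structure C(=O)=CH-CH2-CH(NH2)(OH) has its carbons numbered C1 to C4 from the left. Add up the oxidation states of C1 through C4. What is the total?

Tallying each carbon's bonds:
C1: 2C, 2O → 0 + 2 = +2
C2: 3C, 1H → 0 − 1 = -1
C3: 2C, 2H → 0 − 2 = -2
C4: 1C, 1H, 1O, 1N → 0 − 1 + 1 + 1 = +1
Sum = +2 − 1 − 2 + 1 = 0.

0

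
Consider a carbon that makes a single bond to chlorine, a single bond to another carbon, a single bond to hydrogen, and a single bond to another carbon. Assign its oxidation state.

0

The carbon has one bond to C (0), one bond to C (0), one bond to H (-1), one bond to Cl (+1).
Oxidation state = 0 + 0 − 1 + 1 = 0.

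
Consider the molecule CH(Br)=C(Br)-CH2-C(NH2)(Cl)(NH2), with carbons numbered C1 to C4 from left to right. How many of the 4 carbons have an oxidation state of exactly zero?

Tallying each carbon's bonds:
C1: 2C, 1H, 1Br → 0 − 1 + 1 = 0
C2: 3C, 1Br → 0 + 1 = +1
C3: 2C, 2H → 0 − 2 = -2
C4: 1C, 2N, 1Cl → 0 + 2 + 1 = +3
1 carbon (C1) meets the condition.

1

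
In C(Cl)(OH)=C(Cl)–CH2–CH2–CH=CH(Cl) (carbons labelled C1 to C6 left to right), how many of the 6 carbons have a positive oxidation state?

Each bond to a more electronegative atom (O, N, halogen) counts +1, each bond to a less electronegative atom (H, metal, B, Si) counts −1, and each C–C bond counts 0. Tallying each carbon:
C1: 2C, 1O, 1Cl → 0 + 1 + 1 = +2
C2: 3C, 1Cl → 0 + 1 = +1
C3: 2C, 2H → 0 − 2 = -2
C4: 2C, 2H → 0 − 2 = -2
C5: 3C, 1H → 0 − 1 = -1
C6: 2C, 1H, 1Cl → 0 − 1 + 1 = 0
2 carbons (C1, C2) meet the condition.

2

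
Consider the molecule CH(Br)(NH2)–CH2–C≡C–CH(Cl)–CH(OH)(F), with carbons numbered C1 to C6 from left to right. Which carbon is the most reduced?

C2

Tallying each carbon's bonds:
C1: 1C, 1H, 1N, 1Br → 0 − 1 + 1 + 1 = +1
C2: 2C, 2H → 0 − 2 = -2
C3: 4C → 0 = 0
C4: 4C → 0 = 0
C5: 2C, 1H, 1Cl → 0 − 1 + 1 = 0
C6: 1C, 1H, 1O, 1F → 0 − 1 + 1 + 1 = +1
The most reduced carbon is C2 at -2.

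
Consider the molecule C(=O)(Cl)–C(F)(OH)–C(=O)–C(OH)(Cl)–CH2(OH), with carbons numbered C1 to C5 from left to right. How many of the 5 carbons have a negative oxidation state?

Count +1 for every bond to an atom more electronegative than carbon and −1 for every bond to one less electronegative; C–C bonds are 0. Tallying each carbon:
C1: 1C, 2O, 1Cl → 0 + 2 + 1 = +3
C2: 2C, 1O, 1F → 0 + 1 + 1 = +2
C3: 2C, 2O → 0 + 2 = +2
C4: 2C, 1O, 1Cl → 0 + 1 + 1 = +2
C5: 1C, 2H, 1O → 0 − 2 + 1 = -1
1 carbon (C5) meets the condition.

1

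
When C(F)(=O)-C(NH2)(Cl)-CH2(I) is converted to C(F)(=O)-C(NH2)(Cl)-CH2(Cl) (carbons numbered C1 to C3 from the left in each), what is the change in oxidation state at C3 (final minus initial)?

Before: C3 has 1 bond to C, 2 bonds to H, 1 bond to I → oxidation state -1.
After: C3 has 1 bond to C, 2 bonds to H, 1 bond to Cl → oxidation state -1.
Δ = -1 − (-1) = 0, so no net redox change at C3.

0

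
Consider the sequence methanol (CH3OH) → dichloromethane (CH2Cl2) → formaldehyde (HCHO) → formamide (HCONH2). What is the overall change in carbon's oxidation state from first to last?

+4

Carbon oxidation states along the series — methanol: -2, dichloromethane: 0, formaldehyde: 0, formamide: +2.
Net change = +2 − (-2) = +4.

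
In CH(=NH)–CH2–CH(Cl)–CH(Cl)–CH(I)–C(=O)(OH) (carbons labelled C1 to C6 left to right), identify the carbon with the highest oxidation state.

C6

Each bond to a more electronegative atom (O, N, halogen) counts +1, each bond to a less electronegative atom (H, metal, B, Si) counts −1, and each C–C bond counts 0. Tallying each carbon:
C1: 1C, 1H, 2N → 0 − 1 + 2 = +1
C2: 2C, 2H → 0 − 2 = -2
C3: 2C, 1H, 1Cl → 0 − 1 + 1 = 0
C4: 2C, 1H, 1Cl → 0 − 1 + 1 = 0
C5: 2C, 1H, 1I → 0 − 1 + 1 = 0
C6: 1C, 3O → 0 + 3 = +3
The most oxidised carbon is C6 at +3.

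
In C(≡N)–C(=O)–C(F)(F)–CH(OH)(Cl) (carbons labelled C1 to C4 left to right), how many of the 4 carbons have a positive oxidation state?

4

Tallying each carbon's bonds:
C1: 1C, 3N → 0 + 3 = +3
C2: 2C, 2O → 0 + 2 = +2
C3: 2C, 2F → 0 + 2 = +2
C4: 1C, 1H, 1O, 1Cl → 0 − 1 + 1 + 1 = +1
4 carbons (C1, C2, C3, C4) meet the condition.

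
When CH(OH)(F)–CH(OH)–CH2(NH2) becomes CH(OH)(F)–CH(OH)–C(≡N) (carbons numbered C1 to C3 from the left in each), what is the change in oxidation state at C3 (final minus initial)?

+4

Before: C3 has 1 bond to C, 2 bonds to H, 1 bond to N → oxidation state -1.
After: C3 has 1 bond to C, 3 bonds to N → oxidation state +3.
Δ = +3 − (-1) = +4, so this is an oxidation at C3.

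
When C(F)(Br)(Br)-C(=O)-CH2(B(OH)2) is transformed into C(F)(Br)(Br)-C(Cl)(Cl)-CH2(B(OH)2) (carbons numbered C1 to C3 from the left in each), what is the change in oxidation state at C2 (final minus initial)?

0

Before: C2 has 2 bonds to C, 2 bonds to O → oxidation state +2.
After: C2 has 2 bonds to C, 2 bonds to Cl → oxidation state +2.
Δ = +2 − (+2) = 0, so no net redox change at C2.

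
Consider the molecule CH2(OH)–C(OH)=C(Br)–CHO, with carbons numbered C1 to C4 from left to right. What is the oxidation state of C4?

+1

C4 has one bond to C (0), one bond to H (-1), a double bond to O (2×+1 = +2).
Oxidation state = 0 − 1 + 2 = +1.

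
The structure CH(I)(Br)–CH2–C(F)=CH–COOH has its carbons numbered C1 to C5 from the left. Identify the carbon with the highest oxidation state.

C5

Bonds to more-electronegative neighbours contribute +1 each, bonds to H or metals contribute −1 each, and C–C bonds contribute 0. Tallying each carbon:
C1: 1C, 1H, 1Br, 1I → 0 − 1 + 1 + 1 = +1
C2: 2C, 2H → 0 − 2 = -2
C3: 3C, 1F → 0 + 1 = +1
C4: 3C, 1H → 0 − 1 = -1
C5: 1C, 3O → 0 + 3 = +3
The most oxidised carbon is C5 at +3.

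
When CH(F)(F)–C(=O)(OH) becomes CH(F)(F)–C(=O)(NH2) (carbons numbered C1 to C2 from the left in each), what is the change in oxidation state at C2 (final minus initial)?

Before: C2 has 1 bond to C, 3 bonds to O → oxidation state +3.
After: C2 has 1 bond to C, 2 bonds to O, 1 bond to N → oxidation state +3.
Δ = +3 − (+3) = 0, so no net redox change at C2.

0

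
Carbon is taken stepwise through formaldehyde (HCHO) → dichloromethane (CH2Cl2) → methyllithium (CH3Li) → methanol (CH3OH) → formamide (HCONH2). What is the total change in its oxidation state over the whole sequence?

Carbon oxidation states along the series — formaldehyde: 0, dichloromethane: 0, methyllithium: -4, methanol: -2, formamide: +2.
Net change = +2 − (0) = +2.

+2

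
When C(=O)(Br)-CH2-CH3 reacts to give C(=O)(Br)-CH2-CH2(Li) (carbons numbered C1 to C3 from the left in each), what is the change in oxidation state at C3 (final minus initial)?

0

Before: C3 has 1 bond to C, 3 bonds to H → oxidation state -3.
After: C3 has 1 bond to C, 2 bonds to H, 1 bond to Li → oxidation state -3.
Δ = -3 − (-3) = 0, so no net redox change at C3.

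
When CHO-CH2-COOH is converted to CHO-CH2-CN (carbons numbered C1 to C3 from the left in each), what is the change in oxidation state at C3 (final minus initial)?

Before: C3 has 1 bond to C, 3 bonds to O → oxidation state +3.
After: C3 has 1 bond to C, 3 bonds to N → oxidation state +3.
Δ = +3 − (+3) = 0, so no net redox change at C3.

0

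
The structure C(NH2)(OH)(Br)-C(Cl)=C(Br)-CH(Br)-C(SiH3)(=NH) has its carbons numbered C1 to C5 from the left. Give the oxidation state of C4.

0

Assign +1 per bond to O/N/halogen, −1 per bond to H or an electropositive element, and 0 per bond to carbon.
C4 has one bond to C (0), one bond to C (0), one bond to H (-1), one bond to Br (+1).
Oxidation state = 0 + 0 − 1 + 1 = 0.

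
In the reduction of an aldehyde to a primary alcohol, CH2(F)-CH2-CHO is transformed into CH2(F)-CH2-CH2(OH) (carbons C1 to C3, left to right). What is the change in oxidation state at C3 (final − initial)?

-2

Before: C3 has 1 bond to C, 1 bond to H, 2 bonds to O → oxidation state +1.
After: C3 has 1 bond to C, 2 bonds to H, 1 bond to O → oxidation state -1.
Δ = -1 − (+1) = -2, so this is a reduction at C3.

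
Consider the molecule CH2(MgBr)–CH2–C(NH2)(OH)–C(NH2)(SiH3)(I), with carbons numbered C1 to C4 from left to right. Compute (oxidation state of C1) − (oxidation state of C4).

-4

C1: 1C, 2H, 1Mg → 0 − 2 − 1 = -3
C4: 1C, 1N, 1I, 1Si → 0 + 1 + 1 − 1 = +1
Difference: -3 − (+1) = -4.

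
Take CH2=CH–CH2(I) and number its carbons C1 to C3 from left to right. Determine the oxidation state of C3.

C3 has one bond to C (0), one bond to I (+1), one bond to H (-1), one bond to H (-1).
Oxidation state = 0 + 1 − 1 − 1 = -1.

-1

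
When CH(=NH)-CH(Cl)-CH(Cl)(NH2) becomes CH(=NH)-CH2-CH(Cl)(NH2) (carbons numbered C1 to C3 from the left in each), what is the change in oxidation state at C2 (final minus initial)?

-2

Before: C2 has 2 bonds to C, 1 bond to H, 1 bond to Cl → oxidation state 0.
After: C2 has 2 bonds to C, 2 bonds to H → oxidation state -2.
Δ = -2 − (0) = -2, so this is a reduction at C2.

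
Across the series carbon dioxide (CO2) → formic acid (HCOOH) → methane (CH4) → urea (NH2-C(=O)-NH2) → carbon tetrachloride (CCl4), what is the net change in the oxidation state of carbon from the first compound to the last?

0

Carbon oxidation states along the series — carbon dioxide: +4, formic acid: +2, methane: -4, urea: +4, carbon tetrachloride: +4.
Net change = +4 − (+4) = 0.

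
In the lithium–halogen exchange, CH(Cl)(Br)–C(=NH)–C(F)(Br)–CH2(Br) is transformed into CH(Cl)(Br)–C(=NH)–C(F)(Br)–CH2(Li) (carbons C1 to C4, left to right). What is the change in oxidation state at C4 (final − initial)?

Before: C4 has 1 bond to C, 2 bonds to H, 1 bond to Br → oxidation state -1.
After: C4 has 1 bond to C, 2 bonds to H, 1 bond to Li → oxidation state -3.
Δ = -3 − (-1) = -2, so this is a reduction at C4.

-2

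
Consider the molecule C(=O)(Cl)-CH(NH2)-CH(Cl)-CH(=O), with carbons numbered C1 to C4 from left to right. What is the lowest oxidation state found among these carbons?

Count +1 for every bond to an atom more electronegative than carbon and −1 for every bond to one less electronegative; C–C bonds are 0. Tallying each carbon:
C1: 1C, 2O, 1Cl → 0 + 2 + 1 = +3
C2: 2C, 1H, 1N → 0 − 1 + 1 = 0
C3: 2C, 1H, 1Cl → 0 − 1 + 1 = 0
C4: 1C, 1H, 2O → 0 − 1 + 2 = +1
The lowest value is 0.

0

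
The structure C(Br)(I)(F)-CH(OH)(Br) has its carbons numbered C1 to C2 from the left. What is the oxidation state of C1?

+3

Assign +1 per bond to O/N/halogen, −1 per bond to H or an electropositive element, and 0 per bond to carbon.
C1 has one bond to C (0), one bond to Br (+1), one bond to I (+1), one bond to F (+1).
Oxidation state = 0 + 1 + 1 + 1 = +3.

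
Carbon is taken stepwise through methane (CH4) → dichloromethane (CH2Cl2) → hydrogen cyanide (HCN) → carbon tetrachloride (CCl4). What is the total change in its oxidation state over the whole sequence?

Carbon oxidation states along the series — methane: -4, dichloromethane: 0, hydrogen cyanide: +2, carbon tetrachloride: +4.
Net change = +4 − (-4) = +8.

+8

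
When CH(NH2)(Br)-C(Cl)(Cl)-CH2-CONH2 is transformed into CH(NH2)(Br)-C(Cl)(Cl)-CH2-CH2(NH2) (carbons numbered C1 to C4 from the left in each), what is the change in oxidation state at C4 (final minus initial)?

Before: C4 has 1 bond to C, 2 bonds to O, 1 bond to N → oxidation state +3.
After: C4 has 1 bond to C, 2 bonds to H, 1 bond to N → oxidation state -1.
Δ = -1 − (+3) = -4, so this is a reduction at C4.

-4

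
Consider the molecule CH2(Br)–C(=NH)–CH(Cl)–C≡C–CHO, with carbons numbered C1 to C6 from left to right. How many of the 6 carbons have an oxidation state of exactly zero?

Each bond to a more electronegative atom (O, N, halogen) counts +1, each bond to a less electronegative atom (H, metal, B, Si) counts −1, and each C–C bond counts 0. Tallying each carbon:
C1: 1C, 2H, 1Br → 0 − 2 + 1 = -1
C2: 2C, 2N → 0 + 2 = +2
C3: 2C, 1H, 1Cl → 0 − 1 + 1 = 0
C4: 4C → 0 = 0
C5: 4C → 0 = 0
C6: 1C, 1H, 2O → 0 − 1 + 2 = +1
3 carbons (C3, C4, C5) meet the condition.

3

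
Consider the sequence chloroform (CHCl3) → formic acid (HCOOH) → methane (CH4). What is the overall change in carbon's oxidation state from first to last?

-6

Carbon oxidation states along the series — chloroform: +2, formic acid: +2, methane: -4.
Net change = -4 − (+2) = -6.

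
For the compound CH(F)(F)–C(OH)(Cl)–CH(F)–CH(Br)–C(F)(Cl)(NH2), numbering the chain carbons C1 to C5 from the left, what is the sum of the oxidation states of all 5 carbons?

+6

Each bond to a more electronegative atom (O, N, halogen) counts +1, each bond to a less electronegative atom (H, metal, B, Si) counts −1, and each C–C bond counts 0. Tallying each carbon:
C1: 1C, 1H, 2F → 0 − 1 + 2 = +1
C2: 2C, 1O, 1Cl → 0 + 1 + 1 = +2
C3: 2C, 1H, 1F → 0 − 1 + 1 = 0
C4: 2C, 1H, 1Br → 0 − 1 + 1 = 0
C5: 1C, 1N, 1F, 1Cl → 0 + 1 + 1 + 1 = +3
Sum = +1 + 2 + 0 + 0 + 3 = +6.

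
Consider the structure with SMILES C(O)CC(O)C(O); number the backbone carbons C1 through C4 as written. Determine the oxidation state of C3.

0

Each bond to a more electronegative atom (O, N, halogen) counts +1, each bond to a less electronegative atom (H, metal, B, Si) counts −1, and each C–C bond counts 0.
C3 has one bond to C (0), one bond to C (0), one bond to O (+1), one bond to H (-1).
Oxidation state = 0 + 0 + 1 − 1 = 0.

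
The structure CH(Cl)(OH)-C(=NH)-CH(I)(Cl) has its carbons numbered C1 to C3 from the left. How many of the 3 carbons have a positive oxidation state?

3

Tallying each carbon's bonds:
C1: 1C, 1H, 1O, 1Cl → 0 − 1 + 1 + 1 = +1
C2: 2C, 2N → 0 + 2 = +2
C3: 1C, 1H, 1Cl, 1I → 0 − 1 + 1 + 1 = +1
3 carbons (C1, C2, C3) meet the condition.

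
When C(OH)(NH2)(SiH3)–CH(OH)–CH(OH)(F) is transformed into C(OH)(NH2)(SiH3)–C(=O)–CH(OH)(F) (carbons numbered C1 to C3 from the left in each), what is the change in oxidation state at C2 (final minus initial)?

+2

Before: C2 has 2 bonds to C, 1 bond to H, 1 bond to O → oxidation state 0.
After: C2 has 2 bonds to C, 2 bonds to O → oxidation state +2.
Δ = +2 − (0) = +2, so this is an oxidation at C2.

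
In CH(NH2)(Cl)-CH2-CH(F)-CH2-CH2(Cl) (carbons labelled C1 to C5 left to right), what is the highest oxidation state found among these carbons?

+1

Tallying each carbon's bonds:
C1: 1C, 1H, 1N, 1Cl → 0 − 1 + 1 + 1 = +1
C2: 2C, 2H → 0 − 2 = -2
C3: 2C, 1H, 1F → 0 − 1 + 1 = 0
C4: 2C, 2H → 0 − 2 = -2
C5: 1C, 2H, 1Cl → 0 − 2 + 1 = -1
The highest value is +1.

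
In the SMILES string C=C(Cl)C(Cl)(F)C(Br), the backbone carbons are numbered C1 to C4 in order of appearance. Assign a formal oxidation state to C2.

+1

C2 has a double bond to C (2×0 = 0), one bond to C (0), one bond to Cl (+1).
Oxidation state = 0 + 0 + 1 = +1.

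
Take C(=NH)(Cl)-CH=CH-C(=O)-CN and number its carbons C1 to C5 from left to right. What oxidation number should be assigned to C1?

C1 has one bond to C (0), a double bond to N (2×+1 = +2), one bond to Cl (+1).
Oxidation state = 0 + 2 + 1 = +3.

+3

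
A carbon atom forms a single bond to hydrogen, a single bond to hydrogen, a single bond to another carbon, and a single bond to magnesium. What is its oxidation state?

-3

Assign +1 per bond to O/N/halogen, −1 per bond to H or an electropositive element, and 0 per bond to carbon.
The carbon has one bond to C (0), one bond to H (-1), one bond to H (-1), one bond to Mg (-1).
Oxidation state = 0 − 1 − 1 − 1 = -3.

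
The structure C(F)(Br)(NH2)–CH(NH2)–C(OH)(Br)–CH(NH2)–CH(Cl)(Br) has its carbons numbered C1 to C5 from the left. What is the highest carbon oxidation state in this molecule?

+3

Bonds to more-electronegative neighbours contribute +1 each, bonds to H or metals contribute −1 each, and C–C bonds contribute 0. Tallying each carbon:
C1: 1C, 1N, 1F, 1Br → 0 + 1 + 1 + 1 = +3
C2: 2C, 1H, 1N → 0 − 1 + 1 = 0
C3: 2C, 1O, 1Br → 0 + 1 + 1 = +2
C4: 2C, 1H, 1N → 0 − 1 + 1 = 0
C5: 1C, 1H, 1Cl, 1Br → 0 − 1 + 1 + 1 = +1
The highest value is +3.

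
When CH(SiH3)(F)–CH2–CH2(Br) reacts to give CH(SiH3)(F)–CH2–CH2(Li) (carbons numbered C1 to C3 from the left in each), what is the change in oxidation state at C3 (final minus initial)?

Before: C3 has 1 bond to C, 2 bonds to H, 1 bond to Br → oxidation state -1.
After: C3 has 1 bond to C, 2 bonds to H, 1 bond to Li → oxidation state -3.
Δ = -3 − (-1) = -2, so this is a reduction at C3.

-2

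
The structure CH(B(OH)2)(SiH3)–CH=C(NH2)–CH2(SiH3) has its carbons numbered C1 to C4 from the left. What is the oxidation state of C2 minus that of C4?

+2

C2: 3C, 1H → 0 − 1 = -1
C4: 1C, 2H, 1Si → 0 − 2 − 1 = -3
Difference: -1 − (-3) = +2.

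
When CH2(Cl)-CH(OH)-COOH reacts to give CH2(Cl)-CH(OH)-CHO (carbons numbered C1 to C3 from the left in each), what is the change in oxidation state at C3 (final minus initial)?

Before: C3 has 1 bond to C, 3 bonds to O → oxidation state +3.
After: C3 has 1 bond to C, 1 bond to H, 2 bonds to O → oxidation state +1.
Δ = +1 − (+3) = -2, so this is a reduction at C3.

-2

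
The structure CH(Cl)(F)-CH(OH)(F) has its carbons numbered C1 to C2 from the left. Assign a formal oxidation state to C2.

+1

Each bond to a more electronegative atom (O, N, halogen) counts +1, each bond to a less electronegative atom (H, metal, B, Si) counts −1, and each C–C bond counts 0.
C2 has one bond to C (0), one bond to O (+1), one bond to H (-1), one bond to F (+1).
Oxidation state = 0 + 1 − 1 + 1 = +1.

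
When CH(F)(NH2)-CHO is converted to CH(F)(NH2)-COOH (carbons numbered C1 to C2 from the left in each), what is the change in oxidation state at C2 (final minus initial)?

Before: C2 has 1 bond to C, 1 bond to H, 2 bonds to O → oxidation state +1.
After: C2 has 1 bond to C, 3 bonds to O → oxidation state +3.
Δ = +3 − (+1) = +2, so this is an oxidation at C2.

+2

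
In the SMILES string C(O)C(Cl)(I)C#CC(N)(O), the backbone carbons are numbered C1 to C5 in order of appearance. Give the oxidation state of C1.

-1

C1 has one bond to C (0), one bond to H (-1), one bond to H (-1), one bond to O (+1).
Oxidation state = 0 − 1 − 1 + 1 = -1.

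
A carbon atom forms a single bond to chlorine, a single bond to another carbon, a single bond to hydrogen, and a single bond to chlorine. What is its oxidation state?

The carbon has one bond to C (0), one bond to Cl (+1), one bond to H (-1), one bond to Cl (+1).
Oxidation state = 0 + 1 − 1 + 1 = +1.

+1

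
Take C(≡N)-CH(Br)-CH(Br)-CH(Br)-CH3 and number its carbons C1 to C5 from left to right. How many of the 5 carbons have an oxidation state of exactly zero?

3

Tallying each carbon's bonds:
C1: 1C, 3N → 0 + 3 = +3
C2: 2C, 1H, 1Br → 0 − 1 + 1 = 0
C3: 2C, 1H, 1Br → 0 − 1 + 1 = 0
C4: 2C, 1H, 1Br → 0 − 1 + 1 = 0
C5: 1C, 3H → 0 − 3 = -3
3 carbons (C2, C3, C4) meet the condition.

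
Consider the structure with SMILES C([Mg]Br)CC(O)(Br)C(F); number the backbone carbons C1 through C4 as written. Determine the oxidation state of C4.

C4 has one bond to C (0), one bond to H (-1), one bond to H (-1), one bond to F (+1).
Oxidation state = 0 − 1 − 1 + 1 = -1.

-1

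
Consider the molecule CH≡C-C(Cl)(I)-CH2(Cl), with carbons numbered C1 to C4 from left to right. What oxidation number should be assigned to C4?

-1

C4 has one bond to C (0), one bond to Cl (+1), one bond to H (-1), one bond to H (-1).
Oxidation state = 0 + 1 − 1 − 1 = -1.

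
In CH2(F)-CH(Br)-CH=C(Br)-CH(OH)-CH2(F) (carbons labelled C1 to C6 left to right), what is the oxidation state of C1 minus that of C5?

C1: 1C, 2H, 1F → 0 − 2 + 1 = -1
C5: 2C, 1H, 1O → 0 − 1 + 1 = 0
Difference: -1 − (0) = -1.

-1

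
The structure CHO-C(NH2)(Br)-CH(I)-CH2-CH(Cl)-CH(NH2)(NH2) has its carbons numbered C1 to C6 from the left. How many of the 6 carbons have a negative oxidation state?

Tallying each carbon's bonds:
C1: 1C, 1H, 2O → 0 − 1 + 2 = +1
C2: 2C, 1N, 1Br → 0 + 1 + 1 = +2
C3: 2C, 1H, 1I → 0 − 1 + 1 = 0
C4: 2C, 2H → 0 − 2 = -2
C5: 2C, 1H, 1Cl → 0 − 1 + 1 = 0
C6: 1C, 1H, 2N → 0 − 1 + 2 = +1
1 carbon (C4) meets the condition.

1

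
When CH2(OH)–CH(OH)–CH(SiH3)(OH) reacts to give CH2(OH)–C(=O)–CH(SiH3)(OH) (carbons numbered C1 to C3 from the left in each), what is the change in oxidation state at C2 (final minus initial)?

+2

Before: C2 has 2 bonds to C, 1 bond to H, 1 bond to O → oxidation state 0.
After: C2 has 2 bonds to C, 2 bonds to O → oxidation state +2.
Δ = +2 − (0) = +2, so this is an oxidation at C2.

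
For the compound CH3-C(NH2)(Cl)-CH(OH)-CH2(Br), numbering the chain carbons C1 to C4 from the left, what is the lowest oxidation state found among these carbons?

Bonds to more-electronegative neighbours contribute +1 each, bonds to H or metals contribute −1 each, and C–C bonds contribute 0. Tallying each carbon:
C1: 1C, 3H → 0 − 3 = -3
C2: 2C, 1N, 1Cl → 0 + 1 + 1 = +2
C3: 2C, 1H, 1O → 0 − 1 + 1 = 0
C4: 1C, 2H, 1Br → 0 − 2 + 1 = -1
The lowest value is -3.

-3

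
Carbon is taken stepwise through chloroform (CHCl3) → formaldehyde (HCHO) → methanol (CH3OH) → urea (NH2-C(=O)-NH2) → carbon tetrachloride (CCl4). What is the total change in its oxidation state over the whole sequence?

+2

Carbon oxidation states along the series — chloroform: +2, formaldehyde: 0, methanol: -2, urea: +4, carbon tetrachloride: +4.
Net change = +4 − (+2) = +2.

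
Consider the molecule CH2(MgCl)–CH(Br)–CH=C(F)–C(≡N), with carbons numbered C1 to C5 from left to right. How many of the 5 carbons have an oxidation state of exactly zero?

Bonds to more-electronegative neighbours contribute +1 each, bonds to H or metals contribute −1 each, and C–C bonds contribute 0. Tallying each carbon:
C1: 1C, 2H, 1Mg → 0 − 2 − 1 = -3
C2: 2C, 1H, 1Br → 0 − 1 + 1 = 0
C3: 3C, 1H → 0 − 1 = -1
C4: 3C, 1F → 0 + 1 = +1
C5: 1C, 3N → 0 + 3 = +3
1 carbon (C2) meets the condition.

1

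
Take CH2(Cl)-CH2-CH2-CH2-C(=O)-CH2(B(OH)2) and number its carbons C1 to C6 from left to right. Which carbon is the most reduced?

Tallying each carbon's bonds:
C1: 1C, 2H, 1Cl → 0 − 2 + 1 = -1
C2: 2C, 2H → 0 − 2 = -2
C3: 2C, 2H → 0 − 2 = -2
C4: 2C, 2H → 0 − 2 = -2
C5: 2C, 2O → 0 + 2 = +2
C6: 1C, 2H, 1B → 0 − 2 − 1 = -3
The most reduced carbon is C6 at -3.

C6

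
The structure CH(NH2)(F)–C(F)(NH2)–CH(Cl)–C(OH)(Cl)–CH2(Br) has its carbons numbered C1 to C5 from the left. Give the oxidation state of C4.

C4 has one bond to C (0), one bond to C (0), one bond to O (+1), one bond to Cl (+1).
Oxidation state = 0 + 0 + 1 + 1 = +2.

+2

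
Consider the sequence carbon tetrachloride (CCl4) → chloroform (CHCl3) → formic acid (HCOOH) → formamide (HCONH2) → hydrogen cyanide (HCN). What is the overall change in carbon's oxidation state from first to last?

-2

Carbon oxidation states along the series — carbon tetrachloride: +4, chloroform: +2, formic acid: +2, formamide: +2, hydrogen cyanide: +2.
Net change = +2 − (+4) = -2.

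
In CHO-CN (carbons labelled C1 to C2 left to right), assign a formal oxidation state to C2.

Each bond to a more electronegative atom (O, N, halogen) counts +1, each bond to a less electronegative atom (H, metal, B, Si) counts −1, and each C–C bond counts 0.
C2 has one bond to C (0), a triple bond to N (3×+1 = +3).
Oxidation state = 0 + 3 = +3.

+3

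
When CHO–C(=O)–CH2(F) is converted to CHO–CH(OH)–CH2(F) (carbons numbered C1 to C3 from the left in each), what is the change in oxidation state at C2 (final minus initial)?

-2

Before: C2 has 2 bonds to C, 2 bonds to O → oxidation state +2.
After: C2 has 2 bonds to C, 1 bond to H, 1 bond to O → oxidation state 0.
Δ = 0 − (+2) = -2, so this is a reduction at C2.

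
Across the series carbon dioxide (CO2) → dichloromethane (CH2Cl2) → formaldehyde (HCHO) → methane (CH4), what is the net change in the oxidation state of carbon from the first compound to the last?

Carbon oxidation states along the series — carbon dioxide: +4, dichloromethane: 0, formaldehyde: 0, methane: -4.
Net change = -4 − (+4) = -8.

-8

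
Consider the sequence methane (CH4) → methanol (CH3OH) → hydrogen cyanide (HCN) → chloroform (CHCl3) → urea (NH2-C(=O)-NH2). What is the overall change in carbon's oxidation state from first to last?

Carbon oxidation states along the series — methane: -4, methanol: -2, hydrogen cyanide: +2, chloroform: +2, urea: +4.
Net change = +4 − (-4) = +8.

+8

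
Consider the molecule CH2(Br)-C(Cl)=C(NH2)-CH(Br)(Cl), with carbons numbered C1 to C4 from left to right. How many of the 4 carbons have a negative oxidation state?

Tallying each carbon's bonds:
C1: 1C, 2H, 1Br → 0 − 2 + 1 = -1
C2: 3C, 1Cl → 0 + 1 = +1
C3: 3C, 1N → 0 + 1 = +1
C4: 1C, 1H, 1Cl, 1Br → 0 − 1 + 1 + 1 = +1
1 carbon (C1) meets the condition.

1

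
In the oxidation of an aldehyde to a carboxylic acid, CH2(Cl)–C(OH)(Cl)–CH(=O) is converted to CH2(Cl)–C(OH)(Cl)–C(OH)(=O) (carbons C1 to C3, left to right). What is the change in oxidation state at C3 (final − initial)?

+2

Before: C3 has 1 bond to C, 1 bond to H, 2 bonds to O → oxidation state +1.
After: C3 has 1 bond to C, 3 bonds to O → oxidation state +3.
Δ = +3 − (+1) = +2, so this is an oxidation at C3.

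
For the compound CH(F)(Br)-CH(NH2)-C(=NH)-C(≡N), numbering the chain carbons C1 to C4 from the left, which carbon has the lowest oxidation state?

Each bond to a more electronegative atom (O, N, halogen) counts +1, each bond to a less electronegative atom (H, metal, B, Si) counts −1, and each C–C bond counts 0. Tallying each carbon:
C1: 1C, 1H, 1F, 1Br → 0 − 1 + 1 + 1 = +1
C2: 2C, 1H, 1N → 0 − 1 + 1 = 0
C3: 2C, 2N → 0 + 2 = +2
C4: 1C, 3N → 0 + 3 = +3
The most reduced carbon is C2 at 0.

C2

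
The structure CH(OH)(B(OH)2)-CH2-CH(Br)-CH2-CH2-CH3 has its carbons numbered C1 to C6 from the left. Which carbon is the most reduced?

Tallying each carbon's bonds:
C1: 1C, 1H, 1O, 1B → 0 − 1 + 1 − 1 = -1
C2: 2C, 2H → 0 − 2 = -2
C3: 2C, 1H, 1Br → 0 − 1 + 1 = 0
C4: 2C, 2H → 0 − 2 = -2
C5: 2C, 2H → 0 − 2 = -2
C6: 1C, 3H → 0 − 3 = -3
The most reduced carbon is C6 at -3.

C6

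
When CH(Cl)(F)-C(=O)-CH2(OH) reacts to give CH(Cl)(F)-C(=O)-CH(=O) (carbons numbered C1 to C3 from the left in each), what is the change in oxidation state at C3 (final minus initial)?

Before: C3 has 1 bond to C, 2 bonds to H, 1 bond to O → oxidation state -1.
After: C3 has 1 bond to C, 1 bond to H, 2 bonds to O → oxidation state +1.
Δ = +1 − (-1) = +2, so this is an oxidation at C3.

+2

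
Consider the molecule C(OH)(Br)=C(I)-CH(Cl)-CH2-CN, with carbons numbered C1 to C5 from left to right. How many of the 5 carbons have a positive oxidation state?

Tallying each carbon's bonds:
C1: 2C, 1O, 1Br → 0 + 1 + 1 = +2
C2: 3C, 1I → 0 + 1 = +1
C3: 2C, 1H, 1Cl → 0 − 1 + 1 = 0
C4: 2C, 2H → 0 − 2 = -2
C5: 1C, 3N → 0 + 3 = +3
3 carbons (C1, C2, C5) meet the condition.

3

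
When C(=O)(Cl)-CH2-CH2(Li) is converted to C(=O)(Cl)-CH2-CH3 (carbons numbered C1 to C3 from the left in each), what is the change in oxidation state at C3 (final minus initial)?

0

Before: C3 has 1 bond to C, 2 bonds to H, 1 bond to Li → oxidation state -3.
After: C3 has 1 bond to C, 3 bonds to H → oxidation state -3.
Δ = -3 − (-3) = 0, so no net redox change at C3.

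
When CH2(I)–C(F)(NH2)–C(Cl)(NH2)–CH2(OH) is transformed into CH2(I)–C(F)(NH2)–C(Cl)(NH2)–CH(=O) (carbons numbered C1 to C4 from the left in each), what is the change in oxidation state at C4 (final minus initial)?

+2

Before: C4 has 1 bond to C, 2 bonds to H, 1 bond to O → oxidation state -1.
After: C4 has 1 bond to C, 1 bond to H, 2 bonds to O → oxidation state +1.
Δ = +1 − (-1) = +2, so this is an oxidation at C4.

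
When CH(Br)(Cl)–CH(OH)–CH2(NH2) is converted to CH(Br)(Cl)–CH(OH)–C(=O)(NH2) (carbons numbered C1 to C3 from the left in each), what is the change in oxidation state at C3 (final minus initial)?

Before: C3 has 1 bond to C, 2 bonds to H, 1 bond to N → oxidation state -1.
After: C3 has 1 bond to C, 2 bonds to O, 1 bond to N → oxidation state +3.
Δ = +3 − (-1) = +4, so this is an oxidation at C3.

+4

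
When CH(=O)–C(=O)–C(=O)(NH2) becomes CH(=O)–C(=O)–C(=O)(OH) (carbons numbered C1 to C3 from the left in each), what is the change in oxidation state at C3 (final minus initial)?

Before: C3 has 1 bond to C, 2 bonds to O, 1 bond to N → oxidation state +3.
After: C3 has 1 bond to C, 3 bonds to O → oxidation state +3.
Δ = +3 − (+3) = 0, so no net redox change at C3.

0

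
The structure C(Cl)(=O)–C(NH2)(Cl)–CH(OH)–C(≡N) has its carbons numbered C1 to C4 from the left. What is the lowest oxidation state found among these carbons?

0

Tallying each carbon's bonds:
C1: 1C, 2O, 1Cl → 0 + 2 + 1 = +3
C2: 2C, 1N, 1Cl → 0 + 1 + 1 = +2
C3: 2C, 1H, 1O → 0 − 1 + 1 = 0
C4: 1C, 3N → 0 + 3 = +3
The lowest value is 0.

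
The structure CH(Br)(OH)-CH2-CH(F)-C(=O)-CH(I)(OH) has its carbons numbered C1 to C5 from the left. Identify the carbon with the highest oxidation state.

C4

Each bond to a more electronegative atom (O, N, halogen) counts +1, each bond to a less electronegative atom (H, metal, B, Si) counts −1, and each C–C bond counts 0. Tallying each carbon:
C1: 1C, 1H, 1O, 1Br → 0 − 1 + 1 + 1 = +1
C2: 2C, 2H → 0 − 2 = -2
C3: 2C, 1H, 1F → 0 − 1 + 1 = 0
C4: 2C, 2O → 0 + 2 = +2
C5: 1C, 1H, 1O, 1I → 0 − 1 + 1 + 1 = +1
The most oxidised carbon is C4 at +2.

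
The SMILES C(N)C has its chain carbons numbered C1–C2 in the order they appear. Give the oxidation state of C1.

-1

Count +1 for every bond to an atom more electronegative than carbon and −1 for every bond to one less electronegative; C–C bonds are 0.
C1 has one bond to C (0), one bond to N (+1), one bond to H (-1), one bond to H (-1).
Oxidation state = 0 + 1 − 1 − 1 = -1.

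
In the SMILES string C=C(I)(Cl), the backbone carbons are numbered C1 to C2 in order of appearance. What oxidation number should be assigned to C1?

Count +1 for every bond to an atom more electronegative than carbon and −1 for every bond to one less electronegative; C–C bonds are 0.
C1 has a double bond to C (2×0 = 0), one bond to H (-1), one bond to H (-1).
Oxidation state = 0 − 1 − 1 = -2.

-2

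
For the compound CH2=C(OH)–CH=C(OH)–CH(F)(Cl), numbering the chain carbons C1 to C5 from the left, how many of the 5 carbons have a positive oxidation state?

Each bond to a more electronegative atom (O, N, halogen) counts +1, each bond to a less electronegative atom (H, metal, B, Si) counts −1, and each C–C bond counts 0. Tallying each carbon:
C1: 2C, 2H → 0 − 2 = -2
C2: 3C, 1O → 0 + 1 = +1
C3: 3C, 1H → 0 − 1 = -1
C4: 3C, 1O → 0 + 1 = +1
C5: 1C, 1H, 1F, 1Cl → 0 − 1 + 1 + 1 = +1
3 carbons (C2, C4, C5) meet the condition.

3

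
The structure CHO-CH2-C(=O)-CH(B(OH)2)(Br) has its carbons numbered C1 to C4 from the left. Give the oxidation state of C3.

+2

Assign +1 per bond to O/N/halogen, −1 per bond to H or an electropositive element, and 0 per bond to carbon.
C3 has one bond to C (0), one bond to C (0), a double bond to O (2×+1 = +2).
Oxidation state = 0 + 0 + 2 = +2.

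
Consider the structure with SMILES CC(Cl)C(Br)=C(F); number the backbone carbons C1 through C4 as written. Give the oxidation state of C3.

Each bond to a more electronegative atom (O, N, halogen) counts +1, each bond to a less electronegative atom (H, metal, B, Si) counts −1, and each C–C bond counts 0.
C3 has one bond to C (0), a double bond to C (2×0 = 0), one bond to Br (+1).
Oxidation state = 0 + 0 + 1 = +1.

+1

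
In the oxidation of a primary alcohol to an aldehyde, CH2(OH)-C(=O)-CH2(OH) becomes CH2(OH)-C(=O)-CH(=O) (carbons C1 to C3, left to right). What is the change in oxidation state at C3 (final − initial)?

Before: C3 has 1 bond to C, 2 bonds to H, 1 bond to O → oxidation state -1.
After: C3 has 1 bond to C, 1 bond to H, 2 bonds to O → oxidation state +1.
Δ = +1 − (-1) = +2, so this is an oxidation at C3.

+2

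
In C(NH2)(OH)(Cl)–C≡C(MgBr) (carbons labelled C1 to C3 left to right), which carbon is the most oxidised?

C1

Each bond to a more electronegative atom (O, N, halogen) counts +1, each bond to a less electronegative atom (H, metal, B, Si) counts −1, and each C–C bond counts 0. Tallying each carbon:
C1: 1C, 1O, 1N, 1Cl → 0 + 1 + 1 + 1 = +3
C2: 4C → 0 = 0
C3: 3C, 1Mg → 0 − 1 = -1
The most oxidised carbon is C1 at +3.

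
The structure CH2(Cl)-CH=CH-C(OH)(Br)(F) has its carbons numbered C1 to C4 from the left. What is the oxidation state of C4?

+3

Assign +1 per bond to O/N/halogen, −1 per bond to H or an electropositive element, and 0 per bond to carbon.
C4 has one bond to C (0), one bond to O (+1), one bond to Br (+1), one bond to F (+1).
Oxidation state = 0 + 1 + 1 + 1 = +3.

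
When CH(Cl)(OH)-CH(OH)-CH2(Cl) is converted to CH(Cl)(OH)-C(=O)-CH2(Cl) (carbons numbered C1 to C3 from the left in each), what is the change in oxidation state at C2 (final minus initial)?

Before: C2 has 2 bonds to C, 1 bond to H, 1 bond to O → oxidation state 0.
After: C2 has 2 bonds to C, 2 bonds to O → oxidation state +2.
Δ = +2 − (0) = +2, so this is an oxidation at C2.

+2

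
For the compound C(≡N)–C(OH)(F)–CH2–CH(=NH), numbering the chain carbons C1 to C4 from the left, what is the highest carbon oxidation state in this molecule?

Count +1 for every bond to an atom more electronegative than carbon and −1 for every bond to one less electronegative; C–C bonds are 0. Tallying each carbon:
C1: 1C, 3N → 0 + 3 = +3
C2: 2C, 1O, 1F → 0 + 1 + 1 = +2
C3: 2C, 2H → 0 − 2 = -2
C4: 1C, 1H, 2N → 0 − 1 + 2 = +1
The highest value is +3.

+3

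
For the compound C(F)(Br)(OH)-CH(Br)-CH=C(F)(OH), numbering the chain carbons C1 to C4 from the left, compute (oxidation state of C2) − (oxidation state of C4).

C2: 2C, 1H, 1Br → 0 − 1 + 1 = 0
C4: 2C, 1O, 1F → 0 + 1 + 1 = +2
Difference: 0 − (+2) = -2.

-2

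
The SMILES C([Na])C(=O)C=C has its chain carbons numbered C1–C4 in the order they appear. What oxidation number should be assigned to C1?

Each bond to a more electronegative atom (O, N, halogen) counts +1, each bond to a less electronegative atom (H, metal, B, Si) counts −1, and each C–C bond counts 0.
C1 has one bond to C (0), one bond to H (-1), one bond to H (-1), one bond to Na (-1).
Oxidation state = 0 − 1 − 1 − 1 = -3.

-3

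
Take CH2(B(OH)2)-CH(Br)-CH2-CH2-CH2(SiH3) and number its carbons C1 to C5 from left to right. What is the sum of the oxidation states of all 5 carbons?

Each bond to a more electronegative atom (O, N, halogen) counts +1, each bond to a less electronegative atom (H, metal, B, Si) counts −1, and each C–C bond counts 0. Tallying each carbon:
C1: 1C, 2H, 1B → 0 − 2 − 1 = -3
C2: 2C, 1H, 1Br → 0 − 1 + 1 = 0
C3: 2C, 2H → 0 − 2 = -2
C4: 2C, 2H → 0 − 2 = -2
C5: 1C, 2H, 1Si → 0 − 2 − 1 = -3
Sum = -3 + 0 − 2 − 2 − 3 = -10.

-10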